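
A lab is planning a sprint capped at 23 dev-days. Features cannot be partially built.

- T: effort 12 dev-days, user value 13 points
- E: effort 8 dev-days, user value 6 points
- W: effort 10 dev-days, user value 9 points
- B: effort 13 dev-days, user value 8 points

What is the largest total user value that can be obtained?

22

Take T and W: effort 12 + 10 = 22 ≤ 23, user value 13 + 9 = 22.
No other feasible combination does better.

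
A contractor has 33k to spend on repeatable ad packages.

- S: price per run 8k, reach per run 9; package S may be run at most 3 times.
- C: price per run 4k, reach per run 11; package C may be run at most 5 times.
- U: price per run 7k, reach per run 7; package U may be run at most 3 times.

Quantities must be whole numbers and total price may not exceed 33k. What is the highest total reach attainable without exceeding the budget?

This is a bounded integer knapsack.
Take 1×S and 5×C: price 28 ≤ 33, reach 1·9 + 5·11 = 64.
C has the best ratio (11/4) and is taken to its limit of 5; remaining capacity is filled optimally with the others.

64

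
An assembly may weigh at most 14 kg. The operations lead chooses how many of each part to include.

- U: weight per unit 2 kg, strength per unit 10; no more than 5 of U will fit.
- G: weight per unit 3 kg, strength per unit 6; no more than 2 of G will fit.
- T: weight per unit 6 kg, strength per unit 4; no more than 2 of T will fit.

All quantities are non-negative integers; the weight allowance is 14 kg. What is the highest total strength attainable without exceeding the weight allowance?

This is a bounded integer knapsack.
Take 5×U and 1×G: weight 13 ≤ 14, strength 5·10 + 1·6 = 56.
U has the best ratio (10/2) and is taken to its limit of 5; remaining capacity is filled optimally with the others.

56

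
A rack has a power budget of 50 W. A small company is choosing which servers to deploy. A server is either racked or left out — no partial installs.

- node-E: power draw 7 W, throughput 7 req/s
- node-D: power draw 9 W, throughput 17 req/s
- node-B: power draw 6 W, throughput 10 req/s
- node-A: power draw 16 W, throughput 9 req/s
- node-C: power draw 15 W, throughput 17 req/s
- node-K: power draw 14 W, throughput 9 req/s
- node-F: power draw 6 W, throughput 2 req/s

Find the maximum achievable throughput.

55

This is a 0-1 knapsack instance.
Allowing fractional choices, the relaxed optimum would be about 59.4, but servers are indivisible.
node-D + node-B + node-C + node-K + node-F: power draw 9 + 6 + 15 + 14 + 6 = 50 ≤ 50, throughput 17 + 10 + 17 + 9 + 2 = 55.
node-E + node-D + node-B + node-C + node-F: power draw 7 + 9 + 6 + 15 + 6 = 43 ≤ 50, throughput 7 + 17 + 10 + 17 + 2 = 53.
Best is node-D, node-B, node-C, node-K, and node-F with total throughput 55.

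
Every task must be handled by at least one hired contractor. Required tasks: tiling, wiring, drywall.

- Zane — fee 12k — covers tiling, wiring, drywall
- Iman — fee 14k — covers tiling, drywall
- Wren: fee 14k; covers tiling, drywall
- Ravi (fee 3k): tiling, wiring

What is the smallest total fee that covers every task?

The greedy cost-per-new-task heuristic would pick Ravi and Zane for 15, but a cheaper cover exists.
Zane alone covers tiling, wiring, drywall — every task.
Total fee: 12.
No cover costs less than 12.

12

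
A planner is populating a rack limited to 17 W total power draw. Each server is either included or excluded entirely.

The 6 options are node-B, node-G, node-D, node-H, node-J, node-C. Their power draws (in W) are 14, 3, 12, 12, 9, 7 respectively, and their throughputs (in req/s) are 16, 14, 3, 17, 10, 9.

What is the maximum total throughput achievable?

This is a 0-1 knapsack instance.
Take node-G and node-H: power draw 3 + 12 = 15 ≤ 17, throughput 14 + 17 = 31.
No other feasible combination does better.

31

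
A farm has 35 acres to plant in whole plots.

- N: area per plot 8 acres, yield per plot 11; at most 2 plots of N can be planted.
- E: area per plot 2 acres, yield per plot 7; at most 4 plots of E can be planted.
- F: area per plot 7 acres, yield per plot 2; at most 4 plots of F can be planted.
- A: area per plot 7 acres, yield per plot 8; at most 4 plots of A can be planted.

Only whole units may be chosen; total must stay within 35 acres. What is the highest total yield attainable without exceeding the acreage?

58

2×N, 4×E, and 1×A: area 31 ≤ 35, yield 2·11 + 4·7 + 1·8 = 58.
1×N, 3×E, and 3×A: area 35 ≤ 35, yield 1·11 + 3·7 + 3·8 = 56.
Best is 58.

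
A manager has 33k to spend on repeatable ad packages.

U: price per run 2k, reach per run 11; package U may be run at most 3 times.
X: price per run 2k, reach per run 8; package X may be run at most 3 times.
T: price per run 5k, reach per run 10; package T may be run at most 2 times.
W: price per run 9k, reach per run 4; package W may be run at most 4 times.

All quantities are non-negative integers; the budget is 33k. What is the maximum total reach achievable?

3×U, 3×X, and 2×T: price 22 ≤ 33, reach 3·11 + 3·8 + 2·10 = 77.
3×U, 3×X, 2×T, and 1×W: price 31 ≤ 33, reach 3·11 + 3·8 + 2·10 + 1·4 = 81.
Best is 81.

81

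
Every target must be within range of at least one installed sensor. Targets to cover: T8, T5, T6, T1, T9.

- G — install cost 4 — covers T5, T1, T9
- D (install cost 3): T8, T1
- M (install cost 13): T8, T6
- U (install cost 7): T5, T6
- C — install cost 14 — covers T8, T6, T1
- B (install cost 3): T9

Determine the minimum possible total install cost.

This is a weighted set-cover instance.
The greedy cost-per-new-target heuristic would pick G, D, and U for 14, but a cheaper cover exists.
Choose D, U, and B: together they cover T8, T5, T6, T1, T9 — every target.
Total install cost: 3 + 7 + 3 = 13.
No cover costs less than 13.

13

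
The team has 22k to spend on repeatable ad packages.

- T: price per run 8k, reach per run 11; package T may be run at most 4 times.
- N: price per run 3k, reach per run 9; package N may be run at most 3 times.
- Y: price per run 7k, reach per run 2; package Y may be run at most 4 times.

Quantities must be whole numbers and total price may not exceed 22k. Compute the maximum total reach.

40

Take 2×T and 2×N: price 22 ≤ 22, reach 2·11 + 2·9 = 40.
No other integer combination yields more.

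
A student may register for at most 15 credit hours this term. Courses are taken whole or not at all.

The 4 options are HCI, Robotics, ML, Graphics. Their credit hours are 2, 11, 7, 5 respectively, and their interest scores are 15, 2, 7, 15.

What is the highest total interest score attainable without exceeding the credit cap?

Take HCI, ML, and Graphics: credit hours 2 + 7 + 5 = 14 ≤ 15, interest score 15 + 7 + 15 = 37.
No other feasible combination does better.

37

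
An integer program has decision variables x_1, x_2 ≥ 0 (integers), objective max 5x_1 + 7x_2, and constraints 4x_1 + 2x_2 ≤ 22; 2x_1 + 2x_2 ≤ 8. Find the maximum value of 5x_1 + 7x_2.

28

(x_1,x_2)=(0,4) is feasible, giving 28.
(x_1,x_2)=(1,3) is feasible, giving 26.
(x_1,x_2)=(0,3) is feasible, giving 21.
No feasible integer point exceeds 28.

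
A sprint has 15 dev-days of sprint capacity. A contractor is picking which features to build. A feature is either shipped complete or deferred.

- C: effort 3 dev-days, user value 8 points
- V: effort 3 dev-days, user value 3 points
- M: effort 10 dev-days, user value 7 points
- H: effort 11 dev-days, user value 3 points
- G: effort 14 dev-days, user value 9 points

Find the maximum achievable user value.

Allowing fractional choices, the relaxed optimum would be about 17.3, but features are indivisible.
C + H: effort 3 + 11 = 14 ≤ 15, user value 8 + 3 = 11.
C + V: effort 3 + 3 = 6 ≤ 15, user value 8 + 3 = 11.
C + M: effort 3 + 10 = 13 ≤ 15, user value 8 + 7 = 15.
Best is C and M with total user value 15.

15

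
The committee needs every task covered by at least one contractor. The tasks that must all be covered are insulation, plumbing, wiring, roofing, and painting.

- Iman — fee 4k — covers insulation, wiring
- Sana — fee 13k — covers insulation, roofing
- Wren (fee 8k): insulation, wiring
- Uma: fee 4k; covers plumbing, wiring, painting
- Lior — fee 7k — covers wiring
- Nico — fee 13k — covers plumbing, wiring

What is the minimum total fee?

17

This is an integer covering problem.
The greedy cost-per-new-task heuristic would pick Uma, Iman, and Sana for 21, but a cheaper cover exists.
Choose Sana and Uma: together they cover insulation, plumbing, wiring, roofing, painting — every task.
Total fee: 13 + 4 = 17.
No cover costs less than 17.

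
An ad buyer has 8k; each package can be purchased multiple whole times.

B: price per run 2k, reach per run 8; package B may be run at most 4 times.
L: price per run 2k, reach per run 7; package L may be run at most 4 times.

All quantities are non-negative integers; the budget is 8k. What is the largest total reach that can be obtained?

B has the best ratio (8/2); taking only B gives at most 4×8 = 32 (stopped by the price limit).
Optimal: 4×B: price 8 ≤ 8, reach 4·8 = 32.

32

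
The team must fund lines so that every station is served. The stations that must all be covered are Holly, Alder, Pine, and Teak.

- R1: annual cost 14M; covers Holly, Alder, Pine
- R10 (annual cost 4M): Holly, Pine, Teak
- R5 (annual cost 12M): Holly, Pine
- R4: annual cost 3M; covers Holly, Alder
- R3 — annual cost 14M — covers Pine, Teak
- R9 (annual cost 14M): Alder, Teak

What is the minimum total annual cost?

7

This is an integer covering problem.
Choose R10 and R4: together they cover Holly, Alder, Pine, Teak — every station.
Total annual cost: 4 + 3 = 7.
No cover costs less than 7.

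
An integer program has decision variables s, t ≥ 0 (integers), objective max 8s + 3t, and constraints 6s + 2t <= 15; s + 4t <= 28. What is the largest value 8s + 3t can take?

(s,t)=(0,7) is feasible, giving 21.
(s,t)=(0,6) is feasible, giving 18.
No feasible integer point exceeds 21.

21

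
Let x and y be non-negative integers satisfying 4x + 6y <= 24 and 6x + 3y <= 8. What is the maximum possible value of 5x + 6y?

12

(x,y)=(0,2) is feasible, giving 12.
(x,y)=(0,1) is feasible, giving 6.
The best lattice point is (0,2), giving 12.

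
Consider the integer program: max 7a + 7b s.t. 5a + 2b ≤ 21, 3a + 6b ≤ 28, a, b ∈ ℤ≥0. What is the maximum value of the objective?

42

The continuous relaxation peaks at (2.92, 3.21) with value 42.88; rounding to a feasible lattice point costs some objective.
(a,b)=(3,3): 5·3+2·3=21≤21, 3·3+6·3=27≤28, objective 42.
(a,b)=(1,4): 5·1+2·4=13≤21, 3·1+6·4=27≤28, objective 35.
(a,b)=(2,3): 5·2+2·3=16≤21, 3·2+6·3=24≤28, objective 35.
Maximum is 42 at (a,b)=(3,3).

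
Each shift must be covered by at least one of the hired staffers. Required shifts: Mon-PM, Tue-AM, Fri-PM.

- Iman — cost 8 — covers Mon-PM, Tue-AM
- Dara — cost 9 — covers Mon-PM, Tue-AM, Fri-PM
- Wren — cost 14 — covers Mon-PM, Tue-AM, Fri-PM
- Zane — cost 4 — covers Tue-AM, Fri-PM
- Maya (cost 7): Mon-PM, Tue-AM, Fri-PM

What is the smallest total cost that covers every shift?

7

Maya alone covers Mon-PM, Tue-AM, Fri-PM — every shift.
Total cost: 7.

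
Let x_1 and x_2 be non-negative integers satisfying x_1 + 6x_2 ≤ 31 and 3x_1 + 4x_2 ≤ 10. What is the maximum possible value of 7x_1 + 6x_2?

Relaxing integrality, the LP optimum is 23.33 at (x_1,x_2) = (3.33, 0), which is not an integer point.
(x_1,x_2)=(3,0): 1·3+6·0=3≤31, 3·3+4·0=9≤10, objective 21.
(x_1,x_2)=(2,1): 1·2+6·1=8≤31, 3·2+4·1=10≤10, objective 20.
(x_1,x_2)=(2,0): 1·2+6·0=2≤31, 3·2+4·0=6≤10, objective 14.
Maximum is 21 at (x_1,x_2)=(3,0).

21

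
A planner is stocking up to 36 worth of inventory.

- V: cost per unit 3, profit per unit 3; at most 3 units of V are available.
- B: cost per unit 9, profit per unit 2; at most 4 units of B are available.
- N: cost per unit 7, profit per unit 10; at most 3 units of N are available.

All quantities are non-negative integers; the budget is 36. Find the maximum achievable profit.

N has the best ratio (10/7); taking only N gives at most 3×10 = 30 (stopped by the supply cap of 3).
Mixing does better — 3×V and 3×N: cost 30 ≤ 36, profit 3·3 + 3·10 = 39.

39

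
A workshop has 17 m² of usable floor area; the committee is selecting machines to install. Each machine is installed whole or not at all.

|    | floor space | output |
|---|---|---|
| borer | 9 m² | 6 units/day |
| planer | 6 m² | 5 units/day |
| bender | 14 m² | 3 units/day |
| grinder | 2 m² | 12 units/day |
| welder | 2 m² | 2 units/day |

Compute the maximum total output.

23

borer + planer + grinder: floor space 9 + 6 + 2 = 17 ≤ 17, output 6 + 5 + 12 = 23.
borer + grinder + welder: floor space 9 + 2 + 2 = 13 ≤ 17, output 6 + 12 + 2 = 20.
planer + grinder + welder: floor space 6 + 2 + 2 = 10 ≤ 17, output 5 + 12 + 2 = 19.
Best is borer, planer, and grinder with total output 23.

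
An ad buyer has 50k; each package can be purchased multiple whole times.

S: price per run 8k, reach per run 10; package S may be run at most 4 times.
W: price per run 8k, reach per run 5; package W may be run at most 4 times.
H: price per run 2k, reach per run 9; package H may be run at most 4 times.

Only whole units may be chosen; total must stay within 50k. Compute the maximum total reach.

81

This is a bounded integer knapsack.
H has the best ratio (9/2); taking only H gives at most 4×9 = 36 (stopped by the supply cap of 4).
Mixing does better — 4×S, 1×W, and 4×H: price 48 ≤ 50, reach 4·10 + 1·5 + 4·9 = 81.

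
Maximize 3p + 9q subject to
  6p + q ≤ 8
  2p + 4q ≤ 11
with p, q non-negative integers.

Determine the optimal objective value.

(p,q)=(1,2): 6·1+1·2=8≤8, 2·1+4·2=10≤11, objective 21.
(p,q)=(0,2): 6·0+1·2=2≤8, 2·0+4·2=8≤11, objective 18.
(p,q)=(1,1): 6·1+1·1=7≤8, 2·1+4·1=6≤11, objective 12.
(p,q)=(0,1): 6·0+1·1=1≤8, 2·0+4·1=4≤11, objective 9.
No feasible integer point exceeds 21.

21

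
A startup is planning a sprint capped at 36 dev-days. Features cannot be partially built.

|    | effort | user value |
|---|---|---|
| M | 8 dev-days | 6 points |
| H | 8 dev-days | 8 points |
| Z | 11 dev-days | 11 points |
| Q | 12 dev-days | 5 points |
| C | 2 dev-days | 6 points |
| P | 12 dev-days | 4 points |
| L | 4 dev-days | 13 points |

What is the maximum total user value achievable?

44

This is a 0-1 knapsack instance.
Take M, H, Z, C, and L: effort 8 + 8 + 11 + 2 + 4 = 33 ≤ 36, user value 6 + 8 + 11 + 6 + 13 = 44.
No other feasible combination does better.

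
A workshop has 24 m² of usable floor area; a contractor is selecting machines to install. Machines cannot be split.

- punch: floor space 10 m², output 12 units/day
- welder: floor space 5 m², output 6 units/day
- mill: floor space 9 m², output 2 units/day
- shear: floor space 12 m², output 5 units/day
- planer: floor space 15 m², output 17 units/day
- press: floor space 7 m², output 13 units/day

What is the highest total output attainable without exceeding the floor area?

planer + press: floor space 15 + 7 = 22 ≤ 24, output 17 + 13 = 30.
punch + welder + press: floor space 10 + 5 + 7 = 22 ≤ 24, output 12 + 6 + 13 = 31.
Best is punch, welder, and press with total output 31.

31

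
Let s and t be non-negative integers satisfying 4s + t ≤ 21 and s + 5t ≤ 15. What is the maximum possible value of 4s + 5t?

Relaxing integrality, the LP optimum is 29.21 at (s,t) = (4.74, 2.05), which is not an integer point.
(s,t)=(4,2) is feasible, giving 26.
(s,t)=(5,1) is feasible, giving 25.
No feasible integer point exceeds 26.

26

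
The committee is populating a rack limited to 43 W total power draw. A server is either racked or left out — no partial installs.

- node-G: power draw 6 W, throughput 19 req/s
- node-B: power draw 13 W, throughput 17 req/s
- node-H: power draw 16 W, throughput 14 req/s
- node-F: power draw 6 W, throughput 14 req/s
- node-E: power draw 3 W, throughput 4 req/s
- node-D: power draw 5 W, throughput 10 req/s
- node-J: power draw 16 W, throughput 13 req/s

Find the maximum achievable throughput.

This is an integer program with binary decision variables.
node-G + node-B + node-H + node-E + node-D: power draw 6 + 13 + 16 + 3 + 5 = 43 ≤ 43, throughput 19 + 17 + 14 + 4 + 10 = 64.
node-G + node-B + node-H + node-F: power draw 6 + 13 + 16 + 6 = 41 ≤ 43, throughput 19 + 17 + 14 + 14 = 64.
node-G + node-B + node-F + node-E + node-D: power draw 6 + 13 + 6 + 3 + 5 = 33 ≤ 43, throughput 19 + 17 + 14 + 4 + 10 = 64.
The maximum throughput is 64; one optimal choice is node-G, node-B, node-F, node-E, and node-D.

64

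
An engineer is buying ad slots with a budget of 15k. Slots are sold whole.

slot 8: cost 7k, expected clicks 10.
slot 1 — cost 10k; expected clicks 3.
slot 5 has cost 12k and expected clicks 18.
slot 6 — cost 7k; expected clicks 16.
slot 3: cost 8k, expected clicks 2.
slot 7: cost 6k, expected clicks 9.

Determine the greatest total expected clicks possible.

26

This is a 0-1 knapsack instance.
slot 8 + slot 6: cost 7 + 7 = 14 ≤ 15, expected clicks 10 + 16 = 26.
slot 6 + slot 7: cost 7 + 6 = 13 ≤ 15, expected clicks 16 + 9 = 25.
Best is slot 8 and slot 6 with total expected clicks 26.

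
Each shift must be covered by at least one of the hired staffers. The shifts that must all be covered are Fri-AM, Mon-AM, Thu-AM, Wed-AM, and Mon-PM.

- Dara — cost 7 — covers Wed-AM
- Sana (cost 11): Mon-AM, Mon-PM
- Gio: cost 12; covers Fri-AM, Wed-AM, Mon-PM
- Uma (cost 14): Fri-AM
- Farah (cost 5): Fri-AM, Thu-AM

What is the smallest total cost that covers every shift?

Choose Dara, Sana, and Farah: together they cover Fri-AM, Mon-AM, Thu-AM, Wed-AM, Mon-PM — every shift.
Total cost: 7 + 11 + 5 = 23.
No cover costs less than 23.

23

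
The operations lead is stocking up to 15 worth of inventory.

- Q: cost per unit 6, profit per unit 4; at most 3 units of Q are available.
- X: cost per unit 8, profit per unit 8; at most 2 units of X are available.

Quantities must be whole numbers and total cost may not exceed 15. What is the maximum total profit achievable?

Take 1×Q and 1×X: cost 14 ≤ 15, profit 1·4 + 1·8 = 12.
No other integer combination yields more.

12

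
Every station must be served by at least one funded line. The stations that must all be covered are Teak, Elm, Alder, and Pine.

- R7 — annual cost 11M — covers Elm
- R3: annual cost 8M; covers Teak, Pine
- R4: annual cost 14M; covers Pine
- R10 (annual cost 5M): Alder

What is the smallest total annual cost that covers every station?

24

Choose R7, R3, and R10: together they cover Teak, Elm, Alder, Pine — every station.
Total annual cost: 11 + 8 + 5 = 24.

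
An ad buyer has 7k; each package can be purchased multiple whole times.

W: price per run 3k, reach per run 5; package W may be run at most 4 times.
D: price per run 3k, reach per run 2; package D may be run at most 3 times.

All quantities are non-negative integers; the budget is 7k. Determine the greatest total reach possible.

10

2×W: price 6 ≤ 7, reach 2·5 = 10.
1×W and 1×D: price 6 ≤ 7, reach 1·5 + 1·2 = 7.
Best is 10.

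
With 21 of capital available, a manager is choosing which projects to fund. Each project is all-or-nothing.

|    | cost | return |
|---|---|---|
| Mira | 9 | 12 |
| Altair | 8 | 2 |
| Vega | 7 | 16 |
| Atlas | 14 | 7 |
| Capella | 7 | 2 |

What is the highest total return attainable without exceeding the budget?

Allowing fractional choices, the relaxed optimum would be about 30.5, but projects are indivisible.
Vega + Capella: cost 7 + 7 = 14 ≤ 21, return 16 + 2 = 18.
Vega + Atlas: cost 7 + 14 = 21 ≤ 21, return 16 + 7 = 23.
Mira + Vega: cost 9 + 7 = 16 ≤ 21, return 12 + 16 = 28.
Best is Mira and Vega with total return 28.

28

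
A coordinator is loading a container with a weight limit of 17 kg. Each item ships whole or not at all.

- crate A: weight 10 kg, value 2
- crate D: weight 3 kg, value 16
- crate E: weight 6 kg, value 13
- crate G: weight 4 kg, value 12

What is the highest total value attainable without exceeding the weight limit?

Allowing fractional choices, the relaxed optimum would be about 41.8, but items are indivisible.
crate D + crate E + crate G: weight 3 + 6 + 4 = 13 ≤ 17, value 16 + 13 + 12 = 41.
crate A + crate D + crate G: weight 10 + 3 + 4 = 17 ≤ 17, value 2 + 16 + 12 = 30.
Best is crate D, crate E, and crate G with total value 41.

41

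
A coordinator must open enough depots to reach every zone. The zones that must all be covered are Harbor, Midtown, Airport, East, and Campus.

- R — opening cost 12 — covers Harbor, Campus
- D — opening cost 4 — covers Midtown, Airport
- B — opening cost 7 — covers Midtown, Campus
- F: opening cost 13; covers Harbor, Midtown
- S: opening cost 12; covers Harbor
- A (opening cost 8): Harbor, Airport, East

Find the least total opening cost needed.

15

The greedy cost-per-new-zone heuristic would pick D, A, and B for 19, but a cheaper cover exists.
Choose B and A: together they cover Harbor, Midtown, Airport, East, Campus — every zone.
Total opening cost: 7 + 8 = 15.
No cover costs less than 15.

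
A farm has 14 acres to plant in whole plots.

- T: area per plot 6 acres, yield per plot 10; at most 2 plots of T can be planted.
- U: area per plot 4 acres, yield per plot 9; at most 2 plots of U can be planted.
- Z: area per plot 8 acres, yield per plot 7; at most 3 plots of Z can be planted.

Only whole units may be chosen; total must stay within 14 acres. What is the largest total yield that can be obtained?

Take 1×T and 2×U: area 14 ≤ 14, yield 1·10 + 2·9 = 28.
U has the best ratio (9/4) and is taken to its limit of 2; remaining capacity is filled optimally with the others.

28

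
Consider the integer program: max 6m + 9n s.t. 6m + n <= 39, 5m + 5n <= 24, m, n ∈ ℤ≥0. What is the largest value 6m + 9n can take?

(m,n)=(0,4): 6·0+1·4=4≤39, 5·0+5·4=20≤24, objective 36.
(m,n)=(1,3): 6·1+1·3=9≤39, 5·1+5·3=20≤24, objective 33.
The best lattice point is (0,4), giving 36.

36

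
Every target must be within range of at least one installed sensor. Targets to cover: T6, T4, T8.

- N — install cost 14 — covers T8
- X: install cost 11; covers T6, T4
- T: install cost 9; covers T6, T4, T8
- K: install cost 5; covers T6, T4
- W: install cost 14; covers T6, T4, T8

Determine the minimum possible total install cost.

The greedy cost-per-new-target heuristic would pick K and T for 14, but a cheaper cover exists.
T alone covers T6, T4, T8 — every target.
Total install cost: 9.
No cover costs less than 9.

9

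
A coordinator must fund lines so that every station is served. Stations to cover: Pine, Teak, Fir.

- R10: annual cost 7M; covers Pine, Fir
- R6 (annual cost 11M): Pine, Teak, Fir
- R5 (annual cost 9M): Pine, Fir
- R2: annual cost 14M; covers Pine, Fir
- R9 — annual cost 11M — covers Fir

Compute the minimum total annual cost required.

This is a weighted set-cover instance.
The greedy cost-per-new-station heuristic would pick R10 and R6 for 18, but a cheaper cover exists.
R6 alone covers Pine, Teak, Fir — every station.
Total annual cost: 11.
No cover costs less than 11.

11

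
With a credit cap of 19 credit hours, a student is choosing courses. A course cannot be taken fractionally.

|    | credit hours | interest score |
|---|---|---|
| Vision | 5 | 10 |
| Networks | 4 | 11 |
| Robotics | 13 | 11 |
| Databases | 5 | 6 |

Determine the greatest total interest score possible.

This is a 0-1 knapsack instance.
Allowing fractional choices, the relaxed optimum would be about 31.2, but courses are indivisible.
Vision + Networks: credit hours 5 + 4 = 9 ≤ 19, interest score 10 + 11 = 21.
Networks + Robotics: credit hours 4 + 13 = 17 ≤ 19, interest score 11 + 11 = 22.
Vision + Networks + Databases: credit hours 5 + 4 + 5 = 14 ≤ 19, interest score 10 + 11 + 6 = 27.
Best is Vision, Networks, and Databases with total interest score 27.

27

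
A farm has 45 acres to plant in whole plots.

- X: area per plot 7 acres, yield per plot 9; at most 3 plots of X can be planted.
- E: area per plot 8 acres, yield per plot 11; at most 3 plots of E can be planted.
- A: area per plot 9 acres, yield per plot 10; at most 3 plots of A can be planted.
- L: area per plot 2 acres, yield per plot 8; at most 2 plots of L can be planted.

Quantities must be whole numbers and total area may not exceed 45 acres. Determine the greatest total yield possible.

68

1×X, 2×E, 2×A, and 2×L: area 45 ≤ 45, yield 1·9 + 2·11 + 2·10 + 2·8 = 67.
1×X, 3×E, 1×A, and 2×L: area 44 ≤ 45, yield 1·9 + 3·11 + 1·10 + 2·8 = 68.
Best is 68.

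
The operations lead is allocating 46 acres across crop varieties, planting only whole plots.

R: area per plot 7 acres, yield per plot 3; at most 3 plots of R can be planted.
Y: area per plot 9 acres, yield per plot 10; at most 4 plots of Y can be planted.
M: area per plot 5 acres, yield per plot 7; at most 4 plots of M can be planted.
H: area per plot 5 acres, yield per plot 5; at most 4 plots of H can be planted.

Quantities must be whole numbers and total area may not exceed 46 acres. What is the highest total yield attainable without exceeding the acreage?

1×Y, 4×M, and 3×H: area 44 ≤ 46, yield 1·10 + 4·7 + 3·5 = 53.
4×Y and 2×M: area 46 ≤ 46, yield 4·10 + 2·7 = 54.
Best is 54.

54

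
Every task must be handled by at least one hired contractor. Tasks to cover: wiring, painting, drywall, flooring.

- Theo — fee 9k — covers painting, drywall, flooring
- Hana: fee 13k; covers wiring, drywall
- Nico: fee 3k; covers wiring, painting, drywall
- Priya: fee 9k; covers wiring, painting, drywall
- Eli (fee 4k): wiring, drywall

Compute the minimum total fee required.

12

Choose Theo and Nico: together they cover wiring, painting, drywall, flooring — every task.
Total fee: 9 + 3 = 12.
No cover costs less than 12.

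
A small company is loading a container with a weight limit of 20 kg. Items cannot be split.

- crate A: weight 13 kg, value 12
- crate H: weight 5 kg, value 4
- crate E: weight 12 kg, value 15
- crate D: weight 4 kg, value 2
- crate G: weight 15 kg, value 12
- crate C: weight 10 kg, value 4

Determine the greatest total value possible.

Allowing fractional choices, the relaxed optimum would be about 22.4, but items are indivisible.
crate E + crate D: weight 12 + 4 = 16 ≤ 20, value 15 + 2 = 17.
crate H + crate E: weight 5 + 12 = 17 ≤ 20, value 4 + 15 = 19.
Best is crate H and crate E with total value 19.

19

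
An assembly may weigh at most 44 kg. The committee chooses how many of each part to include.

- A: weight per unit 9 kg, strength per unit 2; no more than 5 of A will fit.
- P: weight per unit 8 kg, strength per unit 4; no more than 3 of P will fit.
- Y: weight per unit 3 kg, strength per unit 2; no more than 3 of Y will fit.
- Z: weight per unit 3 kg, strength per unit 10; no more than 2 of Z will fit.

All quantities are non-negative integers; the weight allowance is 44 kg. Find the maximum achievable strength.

Z has the best ratio (10/3); taking only Z gives at most 2×10 = 20 (stopped by the supply cap of 2).
Mixing does better — 3×P, 3×Y, and 2×Z: weight 39 ≤ 44, strength 3·4 + 3·2 + 2·10 = 38.

38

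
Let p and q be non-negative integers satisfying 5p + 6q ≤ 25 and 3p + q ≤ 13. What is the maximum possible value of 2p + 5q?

(p,q)=(0,4) is feasible, giving 20.
(p,q)=(1,3) is feasible, giving 17.
(p,q)=(0,3) is feasible, giving 15.
Maximum is 20 at (p,q)=(0,4).

20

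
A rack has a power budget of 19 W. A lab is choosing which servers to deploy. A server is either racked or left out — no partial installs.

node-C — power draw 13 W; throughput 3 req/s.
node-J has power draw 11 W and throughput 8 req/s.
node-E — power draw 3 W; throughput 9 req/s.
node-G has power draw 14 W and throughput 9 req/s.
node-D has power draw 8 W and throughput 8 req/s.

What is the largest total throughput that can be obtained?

18

Take node-E and node-G: power draw 3 + 14 = 17 ≤ 19, throughput 9 + 9 = 18.
No other feasible combination does better.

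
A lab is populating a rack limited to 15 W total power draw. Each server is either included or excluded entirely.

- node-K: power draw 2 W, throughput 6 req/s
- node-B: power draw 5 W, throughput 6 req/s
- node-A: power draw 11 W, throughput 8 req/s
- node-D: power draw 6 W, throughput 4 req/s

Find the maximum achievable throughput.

Allowing fractional choices, the relaxed optimum would be about 17.8, but servers are indivisible.
node-K + node-A: power draw 2 + 11 = 13 ≤ 15, throughput 6 + 8 = 14.
node-K + node-B + node-D: power draw 2 + 5 + 6 = 13 ≤ 15, throughput 6 + 6 + 4 = 16.
node-K + node-B: power draw 2 + 5 = 7 ≤ 15, throughput 6 + 6 = 12.
Best is node-K, node-B, and node-D with total throughput 16.

16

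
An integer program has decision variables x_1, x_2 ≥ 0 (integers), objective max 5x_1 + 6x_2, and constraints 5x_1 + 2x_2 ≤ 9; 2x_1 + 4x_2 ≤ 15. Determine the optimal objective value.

The continuous relaxation peaks at (0.375, 3.56) with value 23.25; rounding to a feasible lattice point costs some objective.
(x_1,x_2)=(0,3): 5·0+2·3=6≤9, 2·0+4·3=12≤15, objective 18.
(x_1,x_2)=(1,2): 5·1+2·2=9≤9, 2·1+4·2=10≤15, objective 17.
Maximum is 18 at (x_1,x_2)=(0,3).

18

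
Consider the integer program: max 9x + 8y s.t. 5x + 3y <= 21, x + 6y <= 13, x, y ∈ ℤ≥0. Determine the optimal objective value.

(x,y)=(4,0): 5·4+3·0=20≤21, 1·4+6·0=4≤13, objective 36.
(x,y)=(3,1): 5·3+3·1=18≤21, 1·3+6·1=9≤13, objective 35.
(x,y)=(3,0): 5·3+3·0=15≤21, 1·3+6·0=3≤13, objective 27.
The best lattice point is (4,0), giving 36.

36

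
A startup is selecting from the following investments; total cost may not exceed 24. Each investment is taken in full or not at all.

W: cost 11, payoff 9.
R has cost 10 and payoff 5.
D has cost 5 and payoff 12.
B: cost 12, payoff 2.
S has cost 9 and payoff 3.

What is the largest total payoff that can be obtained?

Allowing fractional choices, the relaxed optimum would be about 25.0, but investments are indivisible.
W + D: cost 11 + 5 = 16 ≤ 24, payoff 9 + 12 = 21.
R + D: cost 10 + 5 = 15 ≤ 24, payoff 5 + 12 = 17.
R + D + S: cost 10 + 5 + 9 = 24 ≤ 24, payoff 5 + 12 + 3 = 20.
Best is W and D with total payoff 21.

21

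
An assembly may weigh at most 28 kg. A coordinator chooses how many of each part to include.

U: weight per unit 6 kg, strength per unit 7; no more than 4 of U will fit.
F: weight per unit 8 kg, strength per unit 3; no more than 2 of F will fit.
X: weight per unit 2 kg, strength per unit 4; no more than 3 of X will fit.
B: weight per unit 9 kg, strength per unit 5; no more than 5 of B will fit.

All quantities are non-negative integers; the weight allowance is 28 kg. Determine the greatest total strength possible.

X has the best ratio (4/2); taking only X gives at most 3×4 = 12 (stopped by the supply cap of 3).
Mixing does better — 4×U and 2×X: weight 28 ≤ 28, strength 4·7 + 2·4 = 36.

36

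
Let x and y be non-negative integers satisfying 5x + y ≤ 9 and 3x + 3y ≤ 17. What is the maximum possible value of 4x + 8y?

40

Relaxing integrality, the LP optimum is 45.33 at (x,y) = (0, 5.67), which is not an integer point.
(x,y)=(0,5): 5·0+1·5=5≤9, 3·0+3·5=15≤17, objective 40.
(x,y)=(1,4): 5·1+1·4=9≤9, 3·1+3·4=15≤17, objective 36.
(x,y)=(0,4): 5·0+1·4=4≤9, 3·0+3·4=12≤17, objective 32.
The best lattice point is (0,5), giving 40.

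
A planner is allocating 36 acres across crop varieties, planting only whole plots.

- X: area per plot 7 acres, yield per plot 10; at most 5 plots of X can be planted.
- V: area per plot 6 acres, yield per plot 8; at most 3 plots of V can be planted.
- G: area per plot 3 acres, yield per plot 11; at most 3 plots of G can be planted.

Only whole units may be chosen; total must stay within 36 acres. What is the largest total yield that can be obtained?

71

Take 3×X, 1×V, and 3×G: area 36 ≤ 36, yield 3·10 + 1·8 + 3·11 = 71.
G has the best ratio (11/3) and is taken to its limit of 3; remaining capacity is filled optimally with the others.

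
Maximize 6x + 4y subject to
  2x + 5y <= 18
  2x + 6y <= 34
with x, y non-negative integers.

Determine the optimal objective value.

54

(x,y)=(9,0): 2·9+5·0=18≤18, 2·9+6·0=18≤34, objective 54.
(x,y)=(8,0): 2·8+5·0=16≤18, 2·8+6·0=16≤34, objective 48.
The best lattice point is (9,0), giving 54.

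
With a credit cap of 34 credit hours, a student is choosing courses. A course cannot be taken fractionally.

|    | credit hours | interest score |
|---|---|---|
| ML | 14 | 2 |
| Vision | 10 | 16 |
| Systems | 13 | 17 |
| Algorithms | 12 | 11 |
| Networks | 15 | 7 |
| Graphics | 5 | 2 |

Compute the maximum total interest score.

35

Take Vision, Systems, and Graphics: credit hours 10 + 13 + 5 = 28 ≤ 34, interest score 16 + 17 + 2 = 35.
No other feasible combination does better.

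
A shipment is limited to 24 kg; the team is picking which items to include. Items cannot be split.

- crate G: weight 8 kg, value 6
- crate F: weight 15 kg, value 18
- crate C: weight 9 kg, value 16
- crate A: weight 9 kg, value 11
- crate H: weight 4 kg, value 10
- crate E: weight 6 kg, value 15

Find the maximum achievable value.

crate C + crate A + crate E: weight 9 + 9 + 6 = 24 ≤ 24, value 16 + 11 + 15 = 42.
crate C + crate H + crate E: weight 9 + 4 + 6 = 19 ≤ 24, value 16 + 10 + 15 = 41.
Best is crate C, crate A, and crate E with total value 42.

42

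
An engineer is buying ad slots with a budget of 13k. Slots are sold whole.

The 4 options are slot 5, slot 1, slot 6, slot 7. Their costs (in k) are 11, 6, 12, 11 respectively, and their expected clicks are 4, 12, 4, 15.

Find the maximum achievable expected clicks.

15

Allowing fractional choices, the relaxed optimum would be about 21.5, but ad slots are indivisible.
slot 7: cost 11 ≤ 13, expected clicks 15.
slot 5: cost 11 ≤ 13, expected clicks 4.
slot 1: cost 6 ≤ 13, expected clicks 12.
Best is slot 7 with total expected clicks 15.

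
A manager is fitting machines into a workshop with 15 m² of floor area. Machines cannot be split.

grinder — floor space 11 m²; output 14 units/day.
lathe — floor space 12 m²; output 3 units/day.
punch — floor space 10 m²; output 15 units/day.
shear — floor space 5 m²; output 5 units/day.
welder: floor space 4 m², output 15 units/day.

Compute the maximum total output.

Treat it as a binary knapsack problem.
Take punch and welder: floor space 10 + 4 = 14 ≤ 15, output 15 + 15 = 30.
No other feasible combination does better.

30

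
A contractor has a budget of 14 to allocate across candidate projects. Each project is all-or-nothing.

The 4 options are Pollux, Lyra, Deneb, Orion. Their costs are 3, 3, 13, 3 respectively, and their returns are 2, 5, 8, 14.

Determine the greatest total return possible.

This is a 0-1 knapsack instance.
Allowing fractional choices, the relaxed optimum would be about 24.1, but projects are indivisible.
Pollux + Lyra + Orion: cost 3 + 3 + 3 = 9 ≤ 14, return 2 + 5 + 14 = 21.
Pollux + Orion: cost 3 + 3 = 6 ≤ 14, return 2 + 14 = 16.
Lyra + Orion: cost 3 + 3 = 6 ≤ 14, return 5 + 14 = 19.
Best is Pollux, Lyra, and Orion with total return 21.

21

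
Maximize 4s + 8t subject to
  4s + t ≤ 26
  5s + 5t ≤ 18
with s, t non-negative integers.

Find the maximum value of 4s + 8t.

24

(s,t)=(0,3): 4·0+1·3=3≤26, 5·0+5·3=15≤18, objective 24.
(s,t)=(1,2): 4·1+1·2=6≤26, 5·1+5·2=15≤18, objective 20.
Maximum is 24 at (s,t)=(0,3).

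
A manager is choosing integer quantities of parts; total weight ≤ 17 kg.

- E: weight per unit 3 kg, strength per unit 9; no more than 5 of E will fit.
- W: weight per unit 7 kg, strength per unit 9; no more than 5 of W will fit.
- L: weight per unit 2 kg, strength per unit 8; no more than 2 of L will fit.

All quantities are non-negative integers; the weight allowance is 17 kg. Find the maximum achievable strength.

4×E and 2×L: weight 16 ≤ 17, strength 4·9 + 2·8 = 52.
5×E and 1×L: weight 17 ≤ 17, strength 5·9 + 1·8 = 53.
Best is 53.

53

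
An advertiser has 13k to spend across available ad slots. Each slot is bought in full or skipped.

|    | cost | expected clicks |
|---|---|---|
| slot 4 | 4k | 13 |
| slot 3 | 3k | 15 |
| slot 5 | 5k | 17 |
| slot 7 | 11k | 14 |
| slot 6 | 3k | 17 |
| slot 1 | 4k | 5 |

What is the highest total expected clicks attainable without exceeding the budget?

Treat it as a binary knapsack problem.
slot 4 + slot 5 + slot 6: cost 4 + 5 + 3 = 12 ≤ 13, expected clicks 13 + 17 + 17 = 47.
slot 4 + slot 3 + slot 6: cost 4 + 3 + 3 = 10 ≤ 13, expected clicks 13 + 15 + 17 = 45.
slot 3 + slot 5 + slot 6: cost 3 + 5 + 3 = 11 ≤ 13, expected clicks 15 + 17 + 17 = 49.
Best is slot 3, slot 5, and slot 6 with total expected clicks 49.

49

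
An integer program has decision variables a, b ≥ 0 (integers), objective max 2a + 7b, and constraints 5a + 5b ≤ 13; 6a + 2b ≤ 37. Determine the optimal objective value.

Relaxing integrality, the LP optimum is 18.20 at (a,b) = (0, 2.6), which is not an integer point.
(a,b)=(0,2): 5·0+5·2=10≤13, 6·0+2·2=4≤37, objective 14.
(a,b)=(1,1): 5·1+5·1=10≤13, 6·1+2·1=8≤37, objective 9.
(a,b)=(0,1): 5·0+5·1=5≤13, 6·0+2·1=2≤37, objective 7.
The best lattice point is (0,2), giving 14.

14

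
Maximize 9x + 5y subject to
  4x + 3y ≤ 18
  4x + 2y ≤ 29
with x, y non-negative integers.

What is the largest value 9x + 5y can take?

37

The continuous relaxation peaks at (4.5, 0) with value 40.50; rounding to a feasible lattice point costs some objective.
(x,y)=(3,2) is feasible, giving 37.
(x,y)=(4,0) is feasible, giving 36.
(x,y)=(2,3) is feasible, giving 33.
(x,y)=(3,1) is feasible, giving 32.
Maximum is 37 at (x,y)=(3,2).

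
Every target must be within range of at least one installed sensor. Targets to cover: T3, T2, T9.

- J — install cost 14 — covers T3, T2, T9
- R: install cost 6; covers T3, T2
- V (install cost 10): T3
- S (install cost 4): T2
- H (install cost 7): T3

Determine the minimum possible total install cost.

This is a weighted set-cover instance.
The greedy cost-per-new-target heuristic would pick R and J for 20, but a cheaper cover exists.
J alone covers T3, T2, T9 — every target.
Total install cost: 14.
No cover costs less than 14.

14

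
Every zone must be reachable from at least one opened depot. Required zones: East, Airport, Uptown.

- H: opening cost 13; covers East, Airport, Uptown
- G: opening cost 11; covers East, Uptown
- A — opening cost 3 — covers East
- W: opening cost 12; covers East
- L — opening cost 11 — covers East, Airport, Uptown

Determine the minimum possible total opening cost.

The greedy cost-per-new-zone heuristic would pick A and L for 14, but a cheaper cover exists.
L alone covers East, Airport, Uptown — every zone.
Total opening cost: 11.
No cover costs less than 11.

11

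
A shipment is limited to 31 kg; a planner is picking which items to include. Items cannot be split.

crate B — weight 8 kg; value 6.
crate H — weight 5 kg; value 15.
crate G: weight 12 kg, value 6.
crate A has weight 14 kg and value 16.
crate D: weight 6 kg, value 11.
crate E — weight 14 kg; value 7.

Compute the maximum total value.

42

Allowing fractional choices, the relaxed optimum would be about 46.5, but items are indivisible.
crate B + crate H + crate G + crate D: weight 8 + 5 + 12 + 6 = 31 ≤ 31, value 6 + 15 + 6 + 11 = 38.
crate H + crate A + crate D: weight 5 + 14 + 6 = 25 ≤ 31, value 15 + 16 + 11 = 42.
Best is crate H, crate A, and crate D with total value 42.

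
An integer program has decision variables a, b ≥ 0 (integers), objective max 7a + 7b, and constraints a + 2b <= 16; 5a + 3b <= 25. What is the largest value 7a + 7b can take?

56

(a,b)=(0,8): 1·0+2·8=16≤16, 5·0+3·8=24≤25, objective 56.
(a,b)=(0,7): 1·0+2·7=14≤16, 5·0+3·7=21≤25, objective 49.
(a,b)=(1,6): 1·1+2·6=13≤16, 5·1+3·6=23≤25, objective 49.
(a,b)=(0,6): 1·0+2·6=12≤16, 5·0+3·6=18≤25, objective 42.
Maximum is 56 at (a,b)=(0,8).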